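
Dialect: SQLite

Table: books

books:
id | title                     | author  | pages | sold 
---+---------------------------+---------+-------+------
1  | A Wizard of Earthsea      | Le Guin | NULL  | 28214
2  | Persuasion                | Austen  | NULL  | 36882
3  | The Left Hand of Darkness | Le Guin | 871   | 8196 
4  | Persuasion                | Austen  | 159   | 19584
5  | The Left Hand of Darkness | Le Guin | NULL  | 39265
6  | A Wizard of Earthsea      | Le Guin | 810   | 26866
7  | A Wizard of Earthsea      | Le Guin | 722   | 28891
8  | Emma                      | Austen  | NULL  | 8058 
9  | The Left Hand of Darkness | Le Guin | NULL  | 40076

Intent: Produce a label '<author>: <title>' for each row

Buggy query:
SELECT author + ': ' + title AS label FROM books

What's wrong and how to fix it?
Bug: SQLite uses || for string concatenation; + coerces text to numbers (yielding 0)

Fix: Use the || operator for string concatenation

Corrected query:
SELECT author || ': ' || title AS label FROM books

Result:
label                             
----------------------------------
Le Guin: A Wizard of Earthsea     
Austen: Persuasion                
Le Guin: The Left Hand of Darkness
Austen: Persuasion                
Le Guin: The Left Hand of Darkness
Le Guin: A Wizard of Earthsea     
Le Guin: A Wizard of Earthsea     
Austen: Emma                      
Le Guin: The Left Hand of Darkness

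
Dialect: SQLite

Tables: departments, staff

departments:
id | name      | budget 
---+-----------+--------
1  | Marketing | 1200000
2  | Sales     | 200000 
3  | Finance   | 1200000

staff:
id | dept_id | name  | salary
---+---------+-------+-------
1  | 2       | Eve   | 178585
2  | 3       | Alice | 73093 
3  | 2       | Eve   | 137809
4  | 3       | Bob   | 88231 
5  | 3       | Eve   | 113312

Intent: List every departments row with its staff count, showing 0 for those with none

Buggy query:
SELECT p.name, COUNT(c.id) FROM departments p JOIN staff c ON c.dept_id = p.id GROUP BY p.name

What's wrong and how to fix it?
Bug: INNER JOIN drops departments rows that have no matching staff rows

Fix: Switch to LEFT JOIN to retain unmatched parent rows

Corrected query:
SELECT p.name, COUNT(c.id) FROM departments p LEFT JOIN staff c ON c.dept_id = p.id GROUP BY p.name

Result:
name      | COUNT(c.id)
----------+------------
Finance   | 3          
Marketing | 0          
Sales     | 2          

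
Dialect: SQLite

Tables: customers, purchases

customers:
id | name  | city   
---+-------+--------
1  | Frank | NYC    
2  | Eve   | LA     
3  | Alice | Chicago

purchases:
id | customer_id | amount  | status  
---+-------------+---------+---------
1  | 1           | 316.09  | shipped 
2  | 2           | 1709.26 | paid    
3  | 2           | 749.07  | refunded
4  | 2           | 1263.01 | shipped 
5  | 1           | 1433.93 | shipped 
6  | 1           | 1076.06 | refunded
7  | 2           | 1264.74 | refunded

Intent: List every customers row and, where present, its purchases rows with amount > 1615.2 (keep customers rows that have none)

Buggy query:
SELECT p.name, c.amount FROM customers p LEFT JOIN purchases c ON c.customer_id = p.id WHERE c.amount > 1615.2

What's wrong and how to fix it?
Bug: A WHERE condition on the right-hand table after LEFT JOIN drops unmatched parents

Fix: Move the right-table condition into the ON clause so unmatched parents are kept

Corrected query:
SELECT p.name, c.amount FROM customers p LEFT JOIN purchases c ON c.customer_id = p.id AND c.amount > 1615.2

Result:
name  | amount 
------+--------
Frank | NULL   
Eve   | 1709.26
Alice | NULL   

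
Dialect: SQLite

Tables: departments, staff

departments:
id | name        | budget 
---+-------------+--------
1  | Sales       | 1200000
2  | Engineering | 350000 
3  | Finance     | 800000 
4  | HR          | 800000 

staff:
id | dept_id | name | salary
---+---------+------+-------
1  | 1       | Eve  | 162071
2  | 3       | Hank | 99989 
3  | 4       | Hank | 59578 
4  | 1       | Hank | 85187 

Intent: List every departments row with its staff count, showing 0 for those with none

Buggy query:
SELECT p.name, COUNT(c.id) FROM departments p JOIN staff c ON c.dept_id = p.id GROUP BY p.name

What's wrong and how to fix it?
Bug: INNER JOIN drops departments rows that have no matching staff rows

Fix: Use LEFT JOIN so parents without children still appear (COUNT(c.id) gives 0)

Corrected query:
SELECT p.name, COUNT(c.id) FROM departments p LEFT JOIN staff c ON c.dept_id = p.id GROUP BY p.name

Result:
name        | COUNT(c.id)
------------+------------
Engineering | 0          
Finance     | 1          
HR          | 1          
Sales       | 2          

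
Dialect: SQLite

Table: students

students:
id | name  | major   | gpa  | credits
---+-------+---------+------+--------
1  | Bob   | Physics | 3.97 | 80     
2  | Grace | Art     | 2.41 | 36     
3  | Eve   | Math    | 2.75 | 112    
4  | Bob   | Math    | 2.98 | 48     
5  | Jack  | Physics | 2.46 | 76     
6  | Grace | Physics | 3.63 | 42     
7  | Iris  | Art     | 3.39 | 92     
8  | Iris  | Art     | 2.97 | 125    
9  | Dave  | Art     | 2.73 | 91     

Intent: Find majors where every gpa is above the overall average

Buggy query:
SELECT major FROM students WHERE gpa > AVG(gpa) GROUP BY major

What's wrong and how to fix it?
Bug: AVG() is an aggregate; it can't sit directly in WHERE

Fix: Compute the overall average in a scalar subquery and compare each group's MIN against it in HAVING

Corrected query:
SELECT major FROM students GROUP BY major HAVING MIN(gpa) > (SELECT AVG(gpa) FROM students)

Result:
(no rows)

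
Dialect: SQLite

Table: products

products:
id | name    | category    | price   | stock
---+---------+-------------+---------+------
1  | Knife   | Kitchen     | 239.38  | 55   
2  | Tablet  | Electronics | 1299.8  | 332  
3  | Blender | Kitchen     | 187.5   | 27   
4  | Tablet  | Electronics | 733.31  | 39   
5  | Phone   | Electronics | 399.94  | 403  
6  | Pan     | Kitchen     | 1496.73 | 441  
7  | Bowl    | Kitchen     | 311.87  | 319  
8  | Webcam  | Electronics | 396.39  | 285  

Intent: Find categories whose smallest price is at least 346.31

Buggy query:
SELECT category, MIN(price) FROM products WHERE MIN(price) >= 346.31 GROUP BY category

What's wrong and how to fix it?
Bug: MIN() in WHERE is a misuse of aggregate

Fix: Replace WHERE with HAVING after the GROUP BY

Corrected query:
SELECT category, MIN(price) FROM products GROUP BY category HAVING MIN(price) >= 346.31

Result:
category    | MIN(price)
------------+-----------
Electronics | 396.39    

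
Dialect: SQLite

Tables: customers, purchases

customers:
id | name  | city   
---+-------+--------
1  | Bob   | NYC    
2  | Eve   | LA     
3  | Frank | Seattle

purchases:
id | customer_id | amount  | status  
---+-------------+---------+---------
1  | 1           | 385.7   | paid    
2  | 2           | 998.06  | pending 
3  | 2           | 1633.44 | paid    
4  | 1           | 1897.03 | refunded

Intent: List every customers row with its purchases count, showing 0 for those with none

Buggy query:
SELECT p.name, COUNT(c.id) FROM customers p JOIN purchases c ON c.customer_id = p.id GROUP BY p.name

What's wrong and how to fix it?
Bug: INNER JOIN drops customers rows that have no matching purchases rows

Fix: Switch to LEFT JOIN to retain unmatched parent rows

Corrected query:
SELECT p.name, COUNT(c.id) FROM customers p LEFT JOIN purchases c ON c.customer_id = p.id GROUP BY p.name

Result:
name  | COUNT(c.id)
------+------------
Bob   | 2          
Eve   | 2          
Frank | 0          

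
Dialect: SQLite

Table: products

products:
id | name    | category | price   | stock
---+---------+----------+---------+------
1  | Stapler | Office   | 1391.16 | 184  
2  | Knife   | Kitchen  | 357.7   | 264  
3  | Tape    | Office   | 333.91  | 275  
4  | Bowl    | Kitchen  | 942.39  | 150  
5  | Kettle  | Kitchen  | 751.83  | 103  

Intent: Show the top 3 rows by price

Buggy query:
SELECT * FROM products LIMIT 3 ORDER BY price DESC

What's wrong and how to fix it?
Bug: ORDER BY cannot follow LIMIT; LIMIT is the final clause

Fix: Swap the clauses: ORDER BY first, then LIMIT

Corrected query:
SELECT * FROM products ORDER BY price DESC LIMIT 3

Result:
id | name    | category | price   | stock
---+---------+----------+---------+------
1  | Stapler | Office   | 1391.16 | 184  
4  | Bowl    | Kitchen  | 942.39  | 150  
5  | Kettle  | Kitchen  | 751.83  | 103  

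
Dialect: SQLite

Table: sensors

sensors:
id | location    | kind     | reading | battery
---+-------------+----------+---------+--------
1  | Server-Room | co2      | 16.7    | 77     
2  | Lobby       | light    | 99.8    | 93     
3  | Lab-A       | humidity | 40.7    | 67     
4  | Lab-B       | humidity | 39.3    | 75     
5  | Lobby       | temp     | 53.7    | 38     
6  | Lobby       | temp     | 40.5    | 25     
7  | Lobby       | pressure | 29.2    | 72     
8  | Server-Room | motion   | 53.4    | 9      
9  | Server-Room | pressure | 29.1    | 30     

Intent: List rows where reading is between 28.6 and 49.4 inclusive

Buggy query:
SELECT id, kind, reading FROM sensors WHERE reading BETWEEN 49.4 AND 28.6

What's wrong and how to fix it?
Bug: BETWEEN expects the lower bound first; with 49.4 AND 28.6 the range is empty

Fix: Swap the bounds so the smaller value comes first

Corrected query:
SELECT id, kind, reading FROM sensors WHERE reading BETWEEN 28.6 AND 49.4

Result:
id | kind     | reading
---+----------+--------
3  | humidity | 40.7   
4  | humidity | 39.3   
6  | temp     | 40.5   
7  | pressure | 29.2   
9  | pressure | 29.1   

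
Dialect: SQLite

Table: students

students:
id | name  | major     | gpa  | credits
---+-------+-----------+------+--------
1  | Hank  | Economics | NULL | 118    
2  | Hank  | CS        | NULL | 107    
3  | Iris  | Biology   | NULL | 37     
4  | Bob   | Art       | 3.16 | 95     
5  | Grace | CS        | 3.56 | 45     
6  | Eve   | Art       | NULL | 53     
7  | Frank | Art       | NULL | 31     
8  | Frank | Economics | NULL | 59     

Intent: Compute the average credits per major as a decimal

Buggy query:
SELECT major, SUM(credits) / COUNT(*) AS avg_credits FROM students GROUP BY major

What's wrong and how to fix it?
Bug: SUM(credits) and COUNT(*) are both integers; the division truncates the fractional part

Fix: Multiply by 1.0 (or CAST to REAL) to force floating-point division

Corrected query:
SELECT major, SUM(credits) * 1.0 / COUNT(*) AS avg_credits FROM students GROUP BY major

Result:
major     | avg_credits
----------+------------
Art       | 59.666667  
Biology   | 37         
CS        | 76         
Economics | 88.5       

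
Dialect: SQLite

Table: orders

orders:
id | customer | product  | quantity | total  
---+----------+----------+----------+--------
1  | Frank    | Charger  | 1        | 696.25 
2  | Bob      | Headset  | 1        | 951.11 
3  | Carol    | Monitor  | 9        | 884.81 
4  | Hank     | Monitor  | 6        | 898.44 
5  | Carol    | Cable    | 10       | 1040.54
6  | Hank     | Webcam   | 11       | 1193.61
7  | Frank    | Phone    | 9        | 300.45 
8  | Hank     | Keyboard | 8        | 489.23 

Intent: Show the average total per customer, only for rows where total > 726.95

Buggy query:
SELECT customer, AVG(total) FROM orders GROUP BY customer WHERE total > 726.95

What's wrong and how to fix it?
Bug: WHERE cannot follow GROUP BY

Fix: Place WHERE between FROM and GROUP BY

Corrected query:
SELECT customer, AVG(total) FROM orders WHERE total > 726.95 GROUP BY customer

Result:
customer | AVG(total)
---------+-----------
Bob      | 951.11    
Carol    | 962.675   
Hank     | 1046.025  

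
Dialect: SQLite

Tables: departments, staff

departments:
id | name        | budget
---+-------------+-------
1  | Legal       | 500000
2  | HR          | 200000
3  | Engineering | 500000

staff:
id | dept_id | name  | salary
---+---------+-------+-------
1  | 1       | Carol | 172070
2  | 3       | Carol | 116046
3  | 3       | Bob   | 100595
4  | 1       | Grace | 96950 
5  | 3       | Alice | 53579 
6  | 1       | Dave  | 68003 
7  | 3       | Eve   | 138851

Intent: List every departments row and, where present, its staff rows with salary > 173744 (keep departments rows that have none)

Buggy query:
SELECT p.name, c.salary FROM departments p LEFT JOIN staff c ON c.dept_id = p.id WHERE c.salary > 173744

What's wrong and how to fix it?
Bug: Filtering c.salary in WHERE discards the NULL rows produced by LEFT JOIN, turning it into an inner join

Fix: Move the right-table condition into the ON clause so unmatched parents are kept

Corrected query:
SELECT p.name, c.salary FROM departments p LEFT JOIN staff c ON c.dept_id = p.id AND c.salary > 173744

Result:
name        | salary
------------+-------
Legal       | NULL  
HR          | NULL  
Engineering | NULL  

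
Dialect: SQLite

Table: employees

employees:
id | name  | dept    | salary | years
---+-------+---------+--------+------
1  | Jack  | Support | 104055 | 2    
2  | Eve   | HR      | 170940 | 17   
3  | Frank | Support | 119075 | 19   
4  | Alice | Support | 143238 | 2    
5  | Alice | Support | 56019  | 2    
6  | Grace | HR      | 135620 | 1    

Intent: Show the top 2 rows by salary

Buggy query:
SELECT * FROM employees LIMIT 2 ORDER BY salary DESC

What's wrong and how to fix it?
Bug: ORDER BY cannot follow LIMIT; LIMIT is the final clause

Fix: Sort with ORDER BY, then apply LIMIT

Corrected query:
SELECT * FROM employees ORDER BY salary DESC LIMIT 2

Result:
id | name  | dept    | salary | years
---+-------+---------+--------+------
2  | Eve   | HR      | 170940 | 17   
4  | Alice | Support | 143238 | 2    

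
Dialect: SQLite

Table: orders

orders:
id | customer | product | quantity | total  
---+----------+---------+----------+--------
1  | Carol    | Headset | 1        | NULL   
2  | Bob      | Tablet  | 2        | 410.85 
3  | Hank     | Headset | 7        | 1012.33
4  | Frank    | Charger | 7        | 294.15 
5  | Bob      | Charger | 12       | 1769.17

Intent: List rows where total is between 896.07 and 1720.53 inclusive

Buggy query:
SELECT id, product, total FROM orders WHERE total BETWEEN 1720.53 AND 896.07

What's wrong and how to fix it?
Bug: The bounds are reversed; BETWEEN a AND b requires a <= b to match anything

Fix: Write BETWEEN 896.07 AND 1720.53

Corrected query:
SELECT id, product, total FROM orders WHERE total BETWEEN 896.07 AND 1720.53

Result:
id | product | total  
---+---------+--------
3  | Headset | 1012.33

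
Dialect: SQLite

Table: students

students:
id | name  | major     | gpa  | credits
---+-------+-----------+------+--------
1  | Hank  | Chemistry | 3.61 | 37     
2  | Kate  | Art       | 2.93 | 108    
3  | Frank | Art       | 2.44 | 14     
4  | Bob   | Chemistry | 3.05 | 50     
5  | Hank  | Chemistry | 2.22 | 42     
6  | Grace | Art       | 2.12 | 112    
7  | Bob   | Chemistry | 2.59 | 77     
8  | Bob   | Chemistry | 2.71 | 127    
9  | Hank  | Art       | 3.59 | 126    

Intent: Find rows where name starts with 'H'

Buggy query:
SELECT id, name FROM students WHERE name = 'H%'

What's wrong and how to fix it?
Bug: Wildcards only work with LIKE; '=' treats '%' as a literal character

Fix: Replace '=' with LIKE so 'H%' is treated as a pattern

Corrected query:
SELECT id, name FROM students WHERE name LIKE 'H%'

Result:
id | name
---+-----
1  | Hank
5  | Hank
9  | Hank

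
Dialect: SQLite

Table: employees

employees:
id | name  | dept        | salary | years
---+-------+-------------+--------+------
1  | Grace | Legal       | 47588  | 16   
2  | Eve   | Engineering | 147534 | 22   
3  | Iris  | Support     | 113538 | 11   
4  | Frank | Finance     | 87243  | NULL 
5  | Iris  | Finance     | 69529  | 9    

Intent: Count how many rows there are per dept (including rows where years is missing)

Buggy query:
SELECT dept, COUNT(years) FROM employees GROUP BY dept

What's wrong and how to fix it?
Bug: COUNT(column) counts non-NULL values only; rows with NULL years aren't counted

Fix: Use COUNT(*) to count all rows regardless of NULL

Corrected query:
SELECT dept, COUNT(*) FROM employees GROUP BY dept

Result:
dept        | COUNT(*)
------------+---------
Engineering | 1       
Finance     | 2       
Legal       | 1       
Support     | 1       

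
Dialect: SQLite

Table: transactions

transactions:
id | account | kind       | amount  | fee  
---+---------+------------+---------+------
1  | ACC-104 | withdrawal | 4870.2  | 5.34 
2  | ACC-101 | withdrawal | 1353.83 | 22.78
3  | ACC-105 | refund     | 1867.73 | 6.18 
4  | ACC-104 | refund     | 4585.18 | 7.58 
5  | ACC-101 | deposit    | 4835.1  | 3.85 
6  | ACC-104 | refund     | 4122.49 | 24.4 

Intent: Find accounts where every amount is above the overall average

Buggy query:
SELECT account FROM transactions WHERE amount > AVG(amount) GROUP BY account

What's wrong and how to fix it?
Bug: AVG() is an aggregate; it can't sit directly in WHERE

Fix: Use a subquery for AVG and a HAVING MIN(...) filter so the condition holds for every row in the group

Corrected query:
SELECT account FROM transactions GROUP BY account HAVING MIN(amount) > (SELECT AVG(amount) FROM transactions)

Result:
account
-------
ACC-104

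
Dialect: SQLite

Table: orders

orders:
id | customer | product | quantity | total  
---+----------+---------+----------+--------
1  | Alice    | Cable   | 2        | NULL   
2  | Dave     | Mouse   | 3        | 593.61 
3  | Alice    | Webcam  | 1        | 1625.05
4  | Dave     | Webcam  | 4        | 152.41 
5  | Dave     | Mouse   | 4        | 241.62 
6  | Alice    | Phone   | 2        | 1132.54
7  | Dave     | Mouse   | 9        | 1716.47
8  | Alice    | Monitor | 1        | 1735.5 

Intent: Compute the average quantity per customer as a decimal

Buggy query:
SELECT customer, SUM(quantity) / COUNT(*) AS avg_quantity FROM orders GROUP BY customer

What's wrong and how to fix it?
Bug: Both operands are integers, so '/' performs integer division and truncates

Fix: Cast one side to REAL so the division keeps the fractional part

Corrected query:
SELECT customer, SUM(quantity) * 1.0 / COUNT(*) AS avg_quantity FROM orders GROUP BY customer

Result:
customer | avg_quantity
---------+-------------
Alice    | 1.5         
Dave     | 5           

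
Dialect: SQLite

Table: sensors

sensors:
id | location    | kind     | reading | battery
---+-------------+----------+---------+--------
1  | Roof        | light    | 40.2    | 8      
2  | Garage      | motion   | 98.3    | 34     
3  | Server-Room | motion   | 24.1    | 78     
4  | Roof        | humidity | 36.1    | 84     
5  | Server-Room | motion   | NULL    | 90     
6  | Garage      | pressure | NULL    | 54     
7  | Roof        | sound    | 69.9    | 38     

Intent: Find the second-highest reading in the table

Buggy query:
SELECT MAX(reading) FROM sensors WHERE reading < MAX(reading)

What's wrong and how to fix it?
Bug: MAX(reading) on the right of the comparison is an aggregate-in-WHERE error

Fix: Put the inner MAX in a scalar subquery

Corrected query:
SELECT MAX(reading) FROM sensors WHERE reading < (SELECT MAX(reading) FROM sensors)

Result:
MAX(reading)
------------
69.9        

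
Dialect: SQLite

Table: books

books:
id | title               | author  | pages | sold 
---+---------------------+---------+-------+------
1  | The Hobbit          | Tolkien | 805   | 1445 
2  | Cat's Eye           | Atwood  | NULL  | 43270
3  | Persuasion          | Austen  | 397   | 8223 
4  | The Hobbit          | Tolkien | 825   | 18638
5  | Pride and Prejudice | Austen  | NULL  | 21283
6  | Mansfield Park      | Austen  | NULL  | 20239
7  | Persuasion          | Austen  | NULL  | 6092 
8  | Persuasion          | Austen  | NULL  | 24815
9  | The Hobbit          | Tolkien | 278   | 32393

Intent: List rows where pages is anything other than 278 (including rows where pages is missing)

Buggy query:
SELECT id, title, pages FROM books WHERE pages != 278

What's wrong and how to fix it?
Bug: 'pages != 278' is unknown when pages is NULL, so NULL rows are silently excluded

Fix: Add an explicit OR pages IS NULL to include the missing-value rows

Corrected query:
SELECT id, title, pages FROM books WHERE pages != 278 OR pages IS NULL

Result:
id | title               | pages
---+---------------------+------
1  | The Hobbit          | 805  
2  | Cat's Eye           | NULL 
3  | Persuasion          | 397  
4  | The Hobbit          | 825  
5  | Pride and Prejudice | NULL 
6  | Mansfield Park      | NULL 
7  | Persuasion          | NULL 
8  | Persuasion          | NULL 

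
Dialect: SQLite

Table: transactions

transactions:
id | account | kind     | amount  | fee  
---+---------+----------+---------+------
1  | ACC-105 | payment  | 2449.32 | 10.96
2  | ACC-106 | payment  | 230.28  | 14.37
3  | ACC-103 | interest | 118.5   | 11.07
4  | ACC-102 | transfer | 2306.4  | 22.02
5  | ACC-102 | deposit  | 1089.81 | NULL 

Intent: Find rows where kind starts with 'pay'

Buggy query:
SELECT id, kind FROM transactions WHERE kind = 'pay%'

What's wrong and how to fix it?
Bug: '=' compares the literal string including the % character; pattern matching needs LIKE

Fix: Use LIKE for wildcard pattern matching

Corrected query:
SELECT id, kind FROM transactions WHERE kind LIKE 'pay%'

Result:
id | kind   
---+--------
1  | payment
2  | payment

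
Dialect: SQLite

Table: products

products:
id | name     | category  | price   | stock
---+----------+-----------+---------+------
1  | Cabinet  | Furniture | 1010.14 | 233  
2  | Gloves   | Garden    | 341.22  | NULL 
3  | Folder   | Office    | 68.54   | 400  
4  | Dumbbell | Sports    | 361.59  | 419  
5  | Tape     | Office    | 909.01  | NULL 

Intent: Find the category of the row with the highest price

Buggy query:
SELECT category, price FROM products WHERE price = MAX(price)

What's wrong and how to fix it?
Bug: WHERE is evaluated per row; an aggregate over the whole table isn't defined there

Fix: Wrap MAX in a scalar subquery so WHERE compares against a single value

Corrected query:
SELECT category, price FROM products WHERE price = (SELECT MAX(price) FROM products)

Result:
category  | price  
----------+--------
Furniture | 1010.14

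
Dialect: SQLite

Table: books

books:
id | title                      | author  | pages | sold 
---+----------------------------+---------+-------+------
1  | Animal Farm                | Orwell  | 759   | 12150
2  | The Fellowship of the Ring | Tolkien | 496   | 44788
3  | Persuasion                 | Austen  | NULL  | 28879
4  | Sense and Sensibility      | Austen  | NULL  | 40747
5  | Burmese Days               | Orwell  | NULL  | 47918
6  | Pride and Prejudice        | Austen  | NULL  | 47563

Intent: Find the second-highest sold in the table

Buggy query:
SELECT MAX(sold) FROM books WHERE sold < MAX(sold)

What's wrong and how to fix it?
Bug: MAX(sold) on the right of the comparison is an aggregate-in-WHERE error

Fix: Compute the overall MAX in a subquery, then take MAX of rows below it

Corrected query:
SELECT MAX(sold) FROM books WHERE sold < (SELECT MAX(sold) FROM books)

Result:
MAX(sold)
---------
47563    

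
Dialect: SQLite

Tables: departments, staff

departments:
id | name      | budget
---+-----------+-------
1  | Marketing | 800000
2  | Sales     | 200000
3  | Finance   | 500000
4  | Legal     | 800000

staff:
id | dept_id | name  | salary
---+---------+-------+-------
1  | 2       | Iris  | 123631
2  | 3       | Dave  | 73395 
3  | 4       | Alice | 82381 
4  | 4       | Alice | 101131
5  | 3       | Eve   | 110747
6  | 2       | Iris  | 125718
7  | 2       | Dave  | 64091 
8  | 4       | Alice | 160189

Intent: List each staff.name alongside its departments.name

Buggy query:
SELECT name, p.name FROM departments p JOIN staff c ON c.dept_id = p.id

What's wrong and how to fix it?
Bug: 'name' exists in both joined tables, so the database can't tell which one is meant

Fix: Qualify the column with its table alias (c.name)

Corrected query:
SELECT c.name, p.name FROM departments p JOIN staff c ON c.dept_id = p.id

Result:
name  | name   
------+--------
Iris  | Sales  
Dave  | Finance
Alice | Legal  
Alice | Legal  
Eve   | Finance
Iris  | Sales  
Dave  | Sales  
Alice | Legal  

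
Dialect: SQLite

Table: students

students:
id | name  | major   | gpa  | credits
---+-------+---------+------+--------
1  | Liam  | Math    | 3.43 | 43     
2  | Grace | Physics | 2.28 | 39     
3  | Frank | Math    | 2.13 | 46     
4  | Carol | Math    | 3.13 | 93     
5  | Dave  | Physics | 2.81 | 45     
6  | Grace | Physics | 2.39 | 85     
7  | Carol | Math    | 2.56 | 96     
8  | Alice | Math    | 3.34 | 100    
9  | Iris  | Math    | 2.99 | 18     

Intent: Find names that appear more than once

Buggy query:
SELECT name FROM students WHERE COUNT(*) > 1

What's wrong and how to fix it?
Bug: COUNT(*) is an aggregate and cannot be used in WHERE

Fix: Group first, then use HAVING for the count condition

Corrected query:
SELECT name FROM students GROUP BY name HAVING COUNT(*) > 1

Result:
name 
-----
Carol
Grace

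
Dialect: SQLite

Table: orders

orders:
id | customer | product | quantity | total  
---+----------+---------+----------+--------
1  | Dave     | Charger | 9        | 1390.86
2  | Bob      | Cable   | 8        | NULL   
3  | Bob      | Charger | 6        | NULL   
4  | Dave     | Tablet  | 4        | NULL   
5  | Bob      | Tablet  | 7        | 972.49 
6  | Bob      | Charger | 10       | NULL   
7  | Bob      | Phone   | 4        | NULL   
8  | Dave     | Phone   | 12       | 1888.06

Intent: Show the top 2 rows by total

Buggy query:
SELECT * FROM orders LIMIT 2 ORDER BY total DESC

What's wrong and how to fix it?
Bug: LIMIT must come after ORDER BY

Fix: Swap the clauses: ORDER BY first, then LIMIT

Corrected query:
SELECT * FROM orders ORDER BY total DESC LIMIT 2

Result:
id | customer | product | quantity | total  
---+----------+---------+----------+--------
8  | Dave     | Phone   | 12       | 1888.06
1  | Dave     | Charger | 9        | 1390.86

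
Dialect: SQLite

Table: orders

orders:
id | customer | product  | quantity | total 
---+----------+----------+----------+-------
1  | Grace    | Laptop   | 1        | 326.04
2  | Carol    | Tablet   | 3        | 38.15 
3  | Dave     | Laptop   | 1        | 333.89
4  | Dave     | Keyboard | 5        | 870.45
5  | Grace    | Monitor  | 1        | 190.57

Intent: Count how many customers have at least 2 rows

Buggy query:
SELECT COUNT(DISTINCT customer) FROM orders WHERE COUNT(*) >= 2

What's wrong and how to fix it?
Bug: WHERE filters individual rows, not groups, so a group-level COUNT is invalid there

Fix: Use a subquery that GROUPs and filters with HAVING, then count its rows

Corrected query:
SELECT COUNT(*) FROM (SELECT customer FROM orders GROUP BY customer HAVING COUNT(*) >= 2)

Result:
COUNT(*)
--------
2       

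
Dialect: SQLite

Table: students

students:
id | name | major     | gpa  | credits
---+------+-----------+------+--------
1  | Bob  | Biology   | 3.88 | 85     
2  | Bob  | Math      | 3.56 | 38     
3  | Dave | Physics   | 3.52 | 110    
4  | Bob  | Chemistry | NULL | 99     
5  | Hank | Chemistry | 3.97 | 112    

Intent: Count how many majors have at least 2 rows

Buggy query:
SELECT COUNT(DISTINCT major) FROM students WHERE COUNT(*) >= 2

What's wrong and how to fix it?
Bug: COUNT(*) cannot appear in WHERE; the per-group count doesn't exist yet

Fix: Group first with HAVING COUNT(*) >= 2, then COUNT the resulting groups

Corrected query:
SELECT COUNT(*) FROM (SELECT major FROM students GROUP BY major HAVING COUNT(*) >= 2)

Result:
COUNT(*)
--------
1       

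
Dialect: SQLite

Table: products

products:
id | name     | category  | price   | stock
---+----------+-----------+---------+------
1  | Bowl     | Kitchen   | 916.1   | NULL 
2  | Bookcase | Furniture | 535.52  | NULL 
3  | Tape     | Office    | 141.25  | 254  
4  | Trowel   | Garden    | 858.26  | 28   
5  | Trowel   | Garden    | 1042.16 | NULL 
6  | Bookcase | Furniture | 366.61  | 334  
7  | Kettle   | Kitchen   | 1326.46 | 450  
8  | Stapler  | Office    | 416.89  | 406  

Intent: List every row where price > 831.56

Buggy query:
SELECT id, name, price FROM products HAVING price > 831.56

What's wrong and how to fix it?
Bug: HAVING filters the output of aggregation, but this query has no GROUP BY and no aggregate functions, so SQLite rejects it (HAVING clause on a non-aggregate query); the condition here is per row

Fix: Replace HAVING with WHERE since the condition applies to individual rows

Corrected query:
SELECT id, name, price FROM products WHERE price > 831.56

Result:
id | name   | price  
---+--------+--------
1  | Bowl   | 916.1  
4  | Trowel | 858.26 
5  | Trowel | 1042.16
7  | Kettle | 1326.46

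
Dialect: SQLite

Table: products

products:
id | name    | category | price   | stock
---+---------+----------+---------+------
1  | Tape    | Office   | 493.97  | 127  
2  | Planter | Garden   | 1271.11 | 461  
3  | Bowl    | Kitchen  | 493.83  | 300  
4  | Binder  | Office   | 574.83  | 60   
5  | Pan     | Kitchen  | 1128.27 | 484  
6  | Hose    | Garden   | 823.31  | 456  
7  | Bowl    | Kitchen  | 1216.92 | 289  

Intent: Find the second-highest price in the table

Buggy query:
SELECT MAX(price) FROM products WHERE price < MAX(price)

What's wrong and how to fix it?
Bug: The inner MAX is an aggregate inside WHERE, which is not allowed

Fix: Compute the overall MAX in a subquery, then take MAX of rows below it

Corrected query:
SELECT MAX(price) FROM products WHERE price < (SELECT MAX(price) FROM products)

Result:
MAX(price)
----------
1216.92   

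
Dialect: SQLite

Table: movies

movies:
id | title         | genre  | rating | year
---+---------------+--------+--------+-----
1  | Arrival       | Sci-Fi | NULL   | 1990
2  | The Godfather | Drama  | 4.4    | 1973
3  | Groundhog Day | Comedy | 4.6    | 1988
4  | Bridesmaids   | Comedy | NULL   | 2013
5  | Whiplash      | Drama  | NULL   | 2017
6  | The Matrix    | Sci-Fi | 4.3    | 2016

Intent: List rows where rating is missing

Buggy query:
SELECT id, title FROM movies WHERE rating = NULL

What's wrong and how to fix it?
Bug: Comparing to NULL with '=' never matches; NULL = NULL is unknown, not true

Fix: Replace '= NULL' with 'IS NULL'

Corrected query:
SELECT id, title FROM movies WHERE rating IS NULL

Result:
id | title      
---+------------
1  | Arrival    
4  | Bridesmaids
5  | Whiplash   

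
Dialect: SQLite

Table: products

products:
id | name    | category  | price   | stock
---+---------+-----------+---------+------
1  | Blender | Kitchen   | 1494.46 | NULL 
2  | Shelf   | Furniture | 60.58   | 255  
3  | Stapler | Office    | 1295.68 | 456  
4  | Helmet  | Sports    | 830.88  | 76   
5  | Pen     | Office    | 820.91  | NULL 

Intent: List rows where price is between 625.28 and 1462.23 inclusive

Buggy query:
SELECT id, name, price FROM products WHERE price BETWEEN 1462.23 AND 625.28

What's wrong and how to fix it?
Bug: BETWEEN expects the lower bound first; with 1462.23 AND 625.28 the range is empty

Fix: Swap the bounds so the smaller value comes first

Corrected query:
SELECT id, name, price FROM products WHERE price BETWEEN 625.28 AND 1462.23

Result:
id | name    | price  
---+---------+--------
3  | Stapler | 1295.68
4  | Helmet  | 830.88 
5  | Pen     | 820.91 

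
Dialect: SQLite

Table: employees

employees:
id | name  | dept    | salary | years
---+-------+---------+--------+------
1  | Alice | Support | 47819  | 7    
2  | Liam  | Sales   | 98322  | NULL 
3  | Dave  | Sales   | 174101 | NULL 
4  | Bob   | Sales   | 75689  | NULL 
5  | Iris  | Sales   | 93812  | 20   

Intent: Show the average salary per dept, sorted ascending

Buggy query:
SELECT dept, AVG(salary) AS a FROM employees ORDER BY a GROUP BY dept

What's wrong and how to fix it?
Bug: GROUP BY must precede ORDER BY

Fix: Move ORDER BY to the end, after GROUP BY

Corrected query:
SELECT dept, AVG(salary) AS a FROM employees GROUP BY dept ORDER BY a

Result:
dept    | a     
--------+-------
Support | 47819 
Sales   | 110481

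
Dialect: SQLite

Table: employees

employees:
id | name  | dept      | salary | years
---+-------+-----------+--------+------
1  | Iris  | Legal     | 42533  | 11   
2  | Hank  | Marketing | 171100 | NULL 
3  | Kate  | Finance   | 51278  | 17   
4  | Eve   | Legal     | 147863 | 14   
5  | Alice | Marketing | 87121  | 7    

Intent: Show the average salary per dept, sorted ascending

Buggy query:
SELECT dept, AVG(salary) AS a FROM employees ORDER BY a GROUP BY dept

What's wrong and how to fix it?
Bug: ORDER BY appears before GROUP BY; SQL clause order requires GROUP BY first

Fix: Move ORDER BY to the end, after GROUP BY

Corrected query:
SELECT dept, AVG(salary) AS a FROM employees GROUP BY dept ORDER BY a

Result:
dept      | a       
----------+---------
Finance   | 51278   
Legal     | 95198   
Marketing | 129110.5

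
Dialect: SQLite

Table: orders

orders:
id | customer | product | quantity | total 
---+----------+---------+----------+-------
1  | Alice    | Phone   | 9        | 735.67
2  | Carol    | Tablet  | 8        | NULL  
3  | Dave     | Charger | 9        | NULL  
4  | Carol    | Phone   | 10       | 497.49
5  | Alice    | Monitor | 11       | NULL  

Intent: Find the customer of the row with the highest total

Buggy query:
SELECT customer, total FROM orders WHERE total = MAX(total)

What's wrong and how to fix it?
Bug: MAX(total) is an aggregate and cannot be used directly in WHERE

Fix: Use a subquery: WHERE total = (SELECT MAX(total) FROM orders)

Corrected query:
SELECT customer, total FROM orders WHERE total = (SELECT MAX(total) FROM orders)

Result:
customer | total 
---------+-------
Alice    | 735.67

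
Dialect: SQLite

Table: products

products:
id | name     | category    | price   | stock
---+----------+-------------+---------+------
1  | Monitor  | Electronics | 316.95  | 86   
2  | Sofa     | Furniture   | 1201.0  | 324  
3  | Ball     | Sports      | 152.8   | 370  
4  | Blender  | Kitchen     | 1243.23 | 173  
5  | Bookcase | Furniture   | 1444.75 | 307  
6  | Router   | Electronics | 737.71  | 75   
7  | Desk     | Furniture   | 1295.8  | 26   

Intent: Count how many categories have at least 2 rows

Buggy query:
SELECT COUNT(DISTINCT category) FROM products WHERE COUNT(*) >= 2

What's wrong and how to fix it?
Bug: COUNT(*) cannot appear in WHERE; the per-group count doesn't exist yet

Fix: Use a subquery that GROUPs and filters with HAVING, then count its rows

Corrected query:
SELECT COUNT(*) FROM (SELECT category FROM products GROUP BY category HAVING COUNT(*) >= 2)

Result:
COUNT(*)
--------
2       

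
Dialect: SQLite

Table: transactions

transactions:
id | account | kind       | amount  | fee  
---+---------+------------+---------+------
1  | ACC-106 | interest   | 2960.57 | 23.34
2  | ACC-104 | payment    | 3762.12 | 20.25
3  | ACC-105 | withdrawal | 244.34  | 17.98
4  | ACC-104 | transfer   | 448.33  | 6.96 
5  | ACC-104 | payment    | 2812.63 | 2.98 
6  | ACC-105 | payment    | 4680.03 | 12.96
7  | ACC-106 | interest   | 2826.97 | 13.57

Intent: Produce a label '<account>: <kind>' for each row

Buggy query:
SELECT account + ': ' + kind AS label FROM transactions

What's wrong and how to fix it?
Bug: SQLite uses || for string concatenation; + coerces text to numbers (yielding 0)

Fix: Replace + with || to concatenate text

Corrected query:
SELECT account || ': ' || kind AS label FROM transactions

Result:
label              
-------------------
ACC-106: interest  
ACC-104: payment   
ACC-105: withdrawal
ACC-104: transfer  
ACC-104: payment   
ACC-105: payment   
ACC-106: interest  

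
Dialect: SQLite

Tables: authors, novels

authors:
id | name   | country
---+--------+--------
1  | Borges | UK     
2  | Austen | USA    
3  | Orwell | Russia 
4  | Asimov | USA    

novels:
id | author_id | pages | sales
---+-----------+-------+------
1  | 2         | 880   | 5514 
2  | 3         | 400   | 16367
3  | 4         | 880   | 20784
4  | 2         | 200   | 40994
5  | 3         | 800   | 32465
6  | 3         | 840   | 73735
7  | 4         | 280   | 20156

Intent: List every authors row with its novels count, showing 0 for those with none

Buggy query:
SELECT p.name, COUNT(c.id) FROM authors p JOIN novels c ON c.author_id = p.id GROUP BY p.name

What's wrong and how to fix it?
Bug: INNER JOIN drops authors rows that have no matching novels rows

Fix: Use LEFT JOIN so parents without children still appear (COUNT(c.id) gives 0)

Corrected query:
SELECT p.name, COUNT(c.id) FROM authors p LEFT JOIN novels c ON c.author_id = p.id GROUP BY p.name

Result:
name   | COUNT(c.id)
-------+------------
Asimov | 2          
Austen | 2          
Borges | 0          
Orwell | 3          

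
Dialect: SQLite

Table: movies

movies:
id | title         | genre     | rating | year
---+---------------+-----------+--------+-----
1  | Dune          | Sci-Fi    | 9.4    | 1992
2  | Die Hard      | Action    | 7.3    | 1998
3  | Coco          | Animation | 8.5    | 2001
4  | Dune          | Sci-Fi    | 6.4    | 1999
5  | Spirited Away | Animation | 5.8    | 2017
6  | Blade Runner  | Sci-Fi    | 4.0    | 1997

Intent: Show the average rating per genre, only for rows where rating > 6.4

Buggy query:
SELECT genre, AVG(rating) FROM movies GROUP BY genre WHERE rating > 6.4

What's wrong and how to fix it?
Bug: WHERE cannot follow GROUP BY

Fix: Place WHERE between FROM and GROUP BY

Corrected query:
SELECT genre, AVG(rating) FROM movies WHERE rating > 6.4 GROUP BY genre

Result:
genre     | AVG(rating)
----------+------------
Action    | 7.3        
Animation | 8.5        
Sci-Fi    | 9.4        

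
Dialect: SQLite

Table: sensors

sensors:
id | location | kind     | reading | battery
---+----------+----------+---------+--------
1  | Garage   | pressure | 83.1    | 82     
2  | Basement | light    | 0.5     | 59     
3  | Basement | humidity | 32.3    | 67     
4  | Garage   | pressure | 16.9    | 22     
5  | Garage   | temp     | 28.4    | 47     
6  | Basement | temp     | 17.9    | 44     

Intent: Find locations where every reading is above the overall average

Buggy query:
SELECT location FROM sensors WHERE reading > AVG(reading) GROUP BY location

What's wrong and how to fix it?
Bug: WHERE evaluates per row before aggregation, so AVG() is unavailable

Fix: Compute the overall average in a scalar subquery and compare each group's MIN against it in HAVING

Corrected query:
SELECT location FROM sensors GROUP BY location HAVING MIN(reading) > (SELECT AVG(reading) FROM sensors)

Result:
(no rows)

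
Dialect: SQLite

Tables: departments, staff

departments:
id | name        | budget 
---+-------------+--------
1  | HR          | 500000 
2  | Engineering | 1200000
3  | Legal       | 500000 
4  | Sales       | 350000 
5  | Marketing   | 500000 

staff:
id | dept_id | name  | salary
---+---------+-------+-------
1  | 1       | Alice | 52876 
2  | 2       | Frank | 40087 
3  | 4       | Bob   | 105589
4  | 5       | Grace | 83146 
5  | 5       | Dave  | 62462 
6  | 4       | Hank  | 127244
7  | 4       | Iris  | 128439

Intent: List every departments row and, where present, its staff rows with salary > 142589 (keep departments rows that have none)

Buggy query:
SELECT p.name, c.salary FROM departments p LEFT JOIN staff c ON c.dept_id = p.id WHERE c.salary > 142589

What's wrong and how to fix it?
Bug: Filtering c.salary in WHERE discards the NULL rows produced by LEFT JOIN, turning it into an inner join

Fix: Put 'c.salary > 142589' in the JOIN's ON clause instead of WHERE

Corrected query:
SELECT p.name, c.salary FROM departments p LEFT JOIN staff c ON c.dept_id = p.id AND c.salary > 142589

Result:
name        | salary
------------+-------
HR          | NULL  
Engineering | NULL  
Legal       | NULL  
Sales       | NULL  
Marketing   | NULL  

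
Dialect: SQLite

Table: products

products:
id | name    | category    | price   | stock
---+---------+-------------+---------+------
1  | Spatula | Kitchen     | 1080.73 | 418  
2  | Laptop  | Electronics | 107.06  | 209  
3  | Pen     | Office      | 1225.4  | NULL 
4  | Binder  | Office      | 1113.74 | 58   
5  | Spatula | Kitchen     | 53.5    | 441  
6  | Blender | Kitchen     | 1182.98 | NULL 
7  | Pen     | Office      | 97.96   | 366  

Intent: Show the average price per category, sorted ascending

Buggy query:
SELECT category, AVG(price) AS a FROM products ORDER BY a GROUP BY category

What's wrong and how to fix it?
Bug: GROUP BY must precede ORDER BY

Fix: Move ORDER BY to the end, after GROUP BY

Corrected query:
SELECT category, AVG(price) AS a FROM products GROUP BY category ORDER BY a

Result:
category    | a         
------------+-----------
Electronics | 107.06    
Kitchen     | 772.403333
Office      | 812.366667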